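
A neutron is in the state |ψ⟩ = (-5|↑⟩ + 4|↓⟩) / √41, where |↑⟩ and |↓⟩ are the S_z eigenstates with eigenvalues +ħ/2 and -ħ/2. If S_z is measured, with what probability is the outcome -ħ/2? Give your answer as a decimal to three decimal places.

The -ħ/2 outcome corresponds to |↓⟩. Its amplitude in |ψ⟩ is 4/√41.
P = |4|² / 41 = 16/41.

0.390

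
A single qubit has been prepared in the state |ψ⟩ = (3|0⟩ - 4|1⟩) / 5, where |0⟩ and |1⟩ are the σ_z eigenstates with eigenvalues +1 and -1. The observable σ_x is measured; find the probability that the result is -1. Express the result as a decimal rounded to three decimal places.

|-x⟩ = (|0⟩ - |1⟩)/√2, so ⟨-x|ψ⟩ = (7) / (√2·5).
P = |7|² / 50 = 49/50.

0.980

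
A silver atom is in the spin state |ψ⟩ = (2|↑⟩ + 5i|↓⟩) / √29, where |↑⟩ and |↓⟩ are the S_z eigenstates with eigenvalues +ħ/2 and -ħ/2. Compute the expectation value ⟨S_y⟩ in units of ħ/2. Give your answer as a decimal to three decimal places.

⟨σ_y⟩ = 2 Im(a* b)/(|a|²+|b|²) with a = 2, b = 5i.
a* b = 10i, so ⟨σ_y⟩ = 20/29.
⟨S_y⟩ = (ħ/2)·⟨σ_y⟩.

0.690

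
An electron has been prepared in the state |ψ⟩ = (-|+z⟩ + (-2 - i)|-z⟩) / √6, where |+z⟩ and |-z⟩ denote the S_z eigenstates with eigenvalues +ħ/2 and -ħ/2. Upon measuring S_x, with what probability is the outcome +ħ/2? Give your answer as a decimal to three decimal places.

0.833

|+x⟩ = (|+z⟩ + |-z⟩)/√2, so ⟨+x|ψ⟩ = (-3 - i) / (√2·√6).
P = |-3 - i|² / 12 = 10/12.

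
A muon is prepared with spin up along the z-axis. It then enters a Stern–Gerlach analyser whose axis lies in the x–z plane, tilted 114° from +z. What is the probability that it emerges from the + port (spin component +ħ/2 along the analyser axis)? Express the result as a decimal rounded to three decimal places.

0.297

For spin-½, the probability of finding spin-up along an axis at angle θ to the initial spin direction is cos²(θ/2); spin-down is sin²(θ/2).
θ = 114°, so P = cos²(57°) ≈ 0.297.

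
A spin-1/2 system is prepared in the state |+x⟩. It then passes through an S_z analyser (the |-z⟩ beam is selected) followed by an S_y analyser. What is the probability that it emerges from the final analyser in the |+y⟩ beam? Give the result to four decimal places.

First analyser (S_z): from |+x⟩, P(|-z⟩) = 1/2.
After stage 1 the state is |-z⟩; P(|+y⟩) = |⟨+y|-z⟩|² = 1/2.
Joint probability = 1/2 × 1/2 = 0.2500.

0.2500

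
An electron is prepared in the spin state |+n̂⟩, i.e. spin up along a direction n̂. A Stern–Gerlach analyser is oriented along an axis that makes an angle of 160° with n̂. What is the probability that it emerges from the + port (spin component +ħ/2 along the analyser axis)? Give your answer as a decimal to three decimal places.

For spin-½, the probability of finding spin-up along an axis at angle θ to the initial spin direction is cos²(θ/2); spin-down is sin²(θ/2).
θ = 160°, so P = cos²(80°) ≈ 0.030.

0.030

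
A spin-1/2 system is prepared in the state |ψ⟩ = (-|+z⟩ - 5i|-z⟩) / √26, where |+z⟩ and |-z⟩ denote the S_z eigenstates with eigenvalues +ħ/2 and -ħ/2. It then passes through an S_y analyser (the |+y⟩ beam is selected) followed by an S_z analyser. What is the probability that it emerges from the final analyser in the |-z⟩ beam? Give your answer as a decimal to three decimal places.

0.346

First analyser (S_y): P(|+y⟩) = |⟨+y|ψ⟩|² = 36/52.
After stage 1 the state is |+y⟩; P(|-z⟩) = |⟨-z|+y⟩|² = 1/2.
Joint probability = 36/52 × 1/2 = 0.346.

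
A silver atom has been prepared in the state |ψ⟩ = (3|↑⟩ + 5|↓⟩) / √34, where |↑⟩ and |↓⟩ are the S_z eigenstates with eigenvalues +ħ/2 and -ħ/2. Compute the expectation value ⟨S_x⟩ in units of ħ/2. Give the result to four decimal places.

0.8824

⟨σ_x⟩ = 2 Re(a* b)/(|a|²+|b|²) with a = 3, b = 5.
a* b = 15, so ⟨σ_x⟩ = 30/34.
⟨S_x⟩ = (ħ/2)·⟨σ_x⟩.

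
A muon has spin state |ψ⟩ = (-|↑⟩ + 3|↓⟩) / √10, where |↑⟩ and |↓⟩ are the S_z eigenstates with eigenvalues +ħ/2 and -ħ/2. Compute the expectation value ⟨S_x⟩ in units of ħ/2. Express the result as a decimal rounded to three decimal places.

-0.600

⟨σ_x⟩ = 2 Re(a* b)/(|a|²+|b|²) with a = -1, b = 3.
a* b = -3, so ⟨σ_x⟩ = -6/10.
⟨S_x⟩ = (ħ/2)·⟨σ_x⟩.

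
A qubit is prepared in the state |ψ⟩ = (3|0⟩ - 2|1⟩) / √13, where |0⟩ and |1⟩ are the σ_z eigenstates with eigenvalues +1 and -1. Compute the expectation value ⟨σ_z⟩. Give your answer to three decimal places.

⟨σ_z⟩ = |a|² - |b|² divided by |a|²+|b|², with a, b the |0⟩, |1⟩ amplitudes.
= (9 - 4)/13 = 5/13.

0.385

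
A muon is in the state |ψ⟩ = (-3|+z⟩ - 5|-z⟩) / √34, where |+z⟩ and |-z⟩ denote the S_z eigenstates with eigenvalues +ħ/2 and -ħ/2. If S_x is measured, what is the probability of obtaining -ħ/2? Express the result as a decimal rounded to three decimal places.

|-x⟩ = (|+z⟩ - |-z⟩)/√2, so ⟨-x|ψ⟩ = (2) / (√2·√34).
P = |2|² / 68 = 4/68.

0.059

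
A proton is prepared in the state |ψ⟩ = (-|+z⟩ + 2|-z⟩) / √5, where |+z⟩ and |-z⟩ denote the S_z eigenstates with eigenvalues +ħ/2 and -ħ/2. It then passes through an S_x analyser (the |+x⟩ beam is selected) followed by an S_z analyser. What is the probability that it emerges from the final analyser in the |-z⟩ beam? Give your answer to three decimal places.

0.050

First analyser (S_x): P(|+x⟩) = |⟨+x|ψ⟩|² = 1/10.
After stage 1 the state is |+x⟩; P(|-z⟩) = |⟨-z|+x⟩|² = 1/2.
Joint probability = 1/10 × 1/2 = 0.050.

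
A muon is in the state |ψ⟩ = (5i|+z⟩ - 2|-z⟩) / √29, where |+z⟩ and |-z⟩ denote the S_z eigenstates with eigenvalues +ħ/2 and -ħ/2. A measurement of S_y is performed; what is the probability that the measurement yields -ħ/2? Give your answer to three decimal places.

0.155

|-y⟩ = (|+z⟩ - i|-z⟩)/√2, so ⟨-y|ψ⟩ = (3i) / (√2·√29).
P = |3i|² / 58 = 9/58.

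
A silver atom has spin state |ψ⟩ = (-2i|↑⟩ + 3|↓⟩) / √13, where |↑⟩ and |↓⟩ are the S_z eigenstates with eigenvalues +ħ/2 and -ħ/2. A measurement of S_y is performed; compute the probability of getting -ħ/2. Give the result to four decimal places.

|-y⟩ = (|↑⟩ - i|↓⟩)/√2, so ⟨-y|ψ⟩ = (i) / (√2·√13).
P = |i|² / 26 = 1/26.

0.0385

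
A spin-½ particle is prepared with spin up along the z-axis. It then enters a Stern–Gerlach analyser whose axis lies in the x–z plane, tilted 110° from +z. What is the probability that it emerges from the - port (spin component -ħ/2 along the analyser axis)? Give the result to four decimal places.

For spin-½, the probability of finding spin-up along an axis at angle θ to the initial spin direction is cos²(θ/2); spin-down is sin²(θ/2).
θ = 110°, so P = sin²(55°) ≈ 0.6710.

0.6710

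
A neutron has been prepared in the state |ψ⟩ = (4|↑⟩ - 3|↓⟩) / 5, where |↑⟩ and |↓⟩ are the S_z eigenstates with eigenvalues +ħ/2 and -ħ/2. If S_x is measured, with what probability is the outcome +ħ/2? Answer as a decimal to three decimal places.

|+x⟩ = (|↑⟩ + |↓⟩)/√2, so ⟨+x|ψ⟩ = (1) / (√2·5).
P = |1|² / 50 = 1/50.

0.020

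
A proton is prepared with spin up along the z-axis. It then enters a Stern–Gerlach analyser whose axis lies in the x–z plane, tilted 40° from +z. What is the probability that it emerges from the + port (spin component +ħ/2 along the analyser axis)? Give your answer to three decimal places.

For spin-½, the probability of finding spin-up along an axis at angle θ to the initial spin direction is cos²(θ/2); spin-down is sin²(θ/2).
θ = 40°, so P = cos²(20°) ≈ 0.883.

0.883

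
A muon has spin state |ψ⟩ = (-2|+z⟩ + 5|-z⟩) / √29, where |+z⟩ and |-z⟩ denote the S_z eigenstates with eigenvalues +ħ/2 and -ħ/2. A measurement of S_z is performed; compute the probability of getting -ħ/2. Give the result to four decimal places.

The -ħ/2 outcome corresponds to |-z⟩. Its amplitude in |ψ⟩ is 5/√29.
P = |5|² / 29 = 25/29.

0.8621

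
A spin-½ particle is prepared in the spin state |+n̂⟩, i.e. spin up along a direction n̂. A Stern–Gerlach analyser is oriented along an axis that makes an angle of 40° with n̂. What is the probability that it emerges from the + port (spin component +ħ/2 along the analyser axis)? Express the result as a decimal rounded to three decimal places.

0.883

For spin-½, the probability of finding spin-up along an axis at angle θ to the initial spin direction is cos²(θ/2); spin-down is sin²(θ/2).
θ = 40°, so P = cos²(20°) ≈ 0.883.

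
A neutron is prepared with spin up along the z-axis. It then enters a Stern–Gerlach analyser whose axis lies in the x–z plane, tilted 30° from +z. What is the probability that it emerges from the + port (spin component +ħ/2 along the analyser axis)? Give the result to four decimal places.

For spin-½, the probability of finding spin-up along an axis at angle θ to the initial spin direction is cos²(θ/2); spin-down is sin²(θ/2).
θ = 30°, so P = cos²(15°) ≈ 0.9330.

0.9330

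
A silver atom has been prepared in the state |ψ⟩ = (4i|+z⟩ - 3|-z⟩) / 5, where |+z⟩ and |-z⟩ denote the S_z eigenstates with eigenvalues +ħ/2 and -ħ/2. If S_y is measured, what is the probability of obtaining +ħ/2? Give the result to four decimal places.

|+y⟩ = (|+z⟩ + i|-z⟩)/√2, so ⟨+y|ψ⟩ = (7i) / (√2·5).
P = |7i|² / 50 = 49/50.

0.9800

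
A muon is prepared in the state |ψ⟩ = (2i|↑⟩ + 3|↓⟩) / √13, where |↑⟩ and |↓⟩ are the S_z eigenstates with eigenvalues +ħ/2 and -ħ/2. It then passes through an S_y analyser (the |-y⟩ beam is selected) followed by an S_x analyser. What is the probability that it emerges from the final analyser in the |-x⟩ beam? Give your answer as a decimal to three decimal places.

First analyser (S_y): P(|-y⟩) = |⟨-y|ψ⟩|² = 25/26.
After stage 1 the state is |-y⟩; P(|-x⟩) = |⟨-x|-y⟩|² = 1/2.
Joint probability = 25/26 × 1/2 = 0.481.

0.481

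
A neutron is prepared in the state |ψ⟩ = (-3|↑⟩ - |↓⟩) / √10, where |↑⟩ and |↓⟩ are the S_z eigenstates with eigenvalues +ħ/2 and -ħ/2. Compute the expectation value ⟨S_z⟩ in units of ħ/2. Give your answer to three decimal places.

0.800

⟨σ_z⟩ = |a|² - |b|² divided by |a|²+|b|², with a, b the |↑⟩, |↓⟩ amplitudes.
= (9 - 1)/10 = 8/10.
⟨S_z⟩ = (ħ/2)·⟨σ_z⟩.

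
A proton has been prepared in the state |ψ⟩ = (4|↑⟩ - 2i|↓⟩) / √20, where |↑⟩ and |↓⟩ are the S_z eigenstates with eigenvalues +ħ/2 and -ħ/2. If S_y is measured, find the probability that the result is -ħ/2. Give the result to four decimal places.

|-y⟩ = (|↑⟩ - i|↓⟩)/√2, so ⟨-y|ψ⟩ = (6) / (√2·√20).
P = |6|² / 40 = 36/40.

0.9000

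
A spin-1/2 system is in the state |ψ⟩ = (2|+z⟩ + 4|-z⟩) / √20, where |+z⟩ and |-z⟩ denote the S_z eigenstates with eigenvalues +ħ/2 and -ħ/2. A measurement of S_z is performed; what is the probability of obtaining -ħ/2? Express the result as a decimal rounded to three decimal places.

0.800

The -ħ/2 outcome corresponds to |-z⟩. Its amplitude in |ψ⟩ is 4/√20.
P = |4|² / 20 = 16/20.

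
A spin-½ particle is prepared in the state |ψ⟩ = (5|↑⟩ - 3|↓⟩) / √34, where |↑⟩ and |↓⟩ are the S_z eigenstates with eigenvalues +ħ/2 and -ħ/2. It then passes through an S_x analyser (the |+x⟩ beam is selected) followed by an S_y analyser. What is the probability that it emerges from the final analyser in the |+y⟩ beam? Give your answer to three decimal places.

0.029

First analyser (S_x): P(|+x⟩) = |⟨+x|ψ⟩|² = 4/68.
After stage 1 the state is |+x⟩; P(|+y⟩) = |⟨+y|+x⟩|² = 1/2.
Joint probability = 4/68 × 1/2 = 0.029.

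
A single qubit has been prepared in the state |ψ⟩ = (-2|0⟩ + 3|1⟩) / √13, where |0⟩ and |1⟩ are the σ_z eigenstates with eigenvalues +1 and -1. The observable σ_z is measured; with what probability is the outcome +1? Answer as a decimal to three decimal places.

0.308

The +1 outcome corresponds to |0⟩. Its amplitude in |ψ⟩ is -2/√13.
P = |-2|² / 13 = 4/13.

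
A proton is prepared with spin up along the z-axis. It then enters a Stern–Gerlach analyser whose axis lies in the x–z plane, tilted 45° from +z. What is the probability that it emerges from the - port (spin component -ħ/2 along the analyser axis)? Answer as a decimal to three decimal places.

For spin-½, the probability of finding spin-up along an axis at angle θ to the initial spin direction is cos²(θ/2); spin-down is sin²(θ/2).
θ = 45°, so P = sin²(22.5°) ≈ 0.146.

0.146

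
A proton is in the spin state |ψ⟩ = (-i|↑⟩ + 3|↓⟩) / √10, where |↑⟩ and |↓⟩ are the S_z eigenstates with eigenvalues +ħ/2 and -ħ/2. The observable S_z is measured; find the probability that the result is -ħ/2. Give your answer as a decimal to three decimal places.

The -ħ/2 outcome corresponds to |↓⟩. Its amplitude in |ψ⟩ is 3/√10.
P = |3|² / 10 = 9/10.

0.900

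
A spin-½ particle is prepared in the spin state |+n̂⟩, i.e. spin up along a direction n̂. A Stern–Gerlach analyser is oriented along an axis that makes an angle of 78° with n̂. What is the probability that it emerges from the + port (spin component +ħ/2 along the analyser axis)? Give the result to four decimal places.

0.6040

For spin-½, the probability of finding spin-up along an axis at angle θ to the initial spin direction is cos²(θ/2); spin-down is sin²(θ/2).
θ = 78°, so P = cos²(39°) ≈ 0.6040.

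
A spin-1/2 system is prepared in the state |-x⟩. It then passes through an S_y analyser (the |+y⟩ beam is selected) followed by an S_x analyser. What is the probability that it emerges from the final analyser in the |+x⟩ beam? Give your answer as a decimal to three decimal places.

First analyser (S_y): from |-x⟩, P(|+y⟩) = 1/2.
After stage 1 the state is |+y⟩; P(|+x⟩) = |⟨+x|+y⟩|² = 1/2.
Joint probability = 1/2 × 1/2 = 0.250.

0.250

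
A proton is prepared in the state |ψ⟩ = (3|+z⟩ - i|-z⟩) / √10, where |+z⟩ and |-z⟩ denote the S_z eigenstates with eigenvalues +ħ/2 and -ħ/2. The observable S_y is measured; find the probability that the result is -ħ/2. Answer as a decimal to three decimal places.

0.800

|-y⟩ = (|+z⟩ - i|-z⟩)/√2, so ⟨-y|ψ⟩ = (4) / (√2·√10).
P = |4|² / 20 = 16/20.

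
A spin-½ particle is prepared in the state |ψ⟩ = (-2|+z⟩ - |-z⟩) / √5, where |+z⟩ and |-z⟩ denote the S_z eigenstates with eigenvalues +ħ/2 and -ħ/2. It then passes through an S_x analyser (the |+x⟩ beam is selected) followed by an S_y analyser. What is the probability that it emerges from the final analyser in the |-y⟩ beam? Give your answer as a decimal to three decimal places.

First analyser (S_x): P(|+x⟩) = |⟨+x|ψ⟩|² = 9/10.
After stage 1 the state is |+x⟩; P(|-y⟩) = |⟨-y|+x⟩|² = 1/2.
Joint probability = 9/10 × 1/2 = 0.450.

0.450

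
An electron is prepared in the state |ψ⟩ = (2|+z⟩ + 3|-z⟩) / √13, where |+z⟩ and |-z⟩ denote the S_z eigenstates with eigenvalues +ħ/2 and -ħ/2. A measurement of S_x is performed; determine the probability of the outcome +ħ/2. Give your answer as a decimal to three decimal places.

|+x⟩ = (|+z⟩ + |-z⟩)/√2, so ⟨+x|ψ⟩ = (5) / (√2·√13).
P = |5|² / 26 = 25/26.

0.962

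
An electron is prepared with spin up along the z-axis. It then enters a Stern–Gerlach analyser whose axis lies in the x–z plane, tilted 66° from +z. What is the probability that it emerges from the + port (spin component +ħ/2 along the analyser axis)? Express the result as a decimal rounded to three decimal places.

0.703

For spin-½, the probability of finding spin-up along an axis at angle θ to the initial spin direction is cos²(θ/2); spin-down is sin²(θ/2).
θ = 66°, so P = cos²(33°) ≈ 0.703.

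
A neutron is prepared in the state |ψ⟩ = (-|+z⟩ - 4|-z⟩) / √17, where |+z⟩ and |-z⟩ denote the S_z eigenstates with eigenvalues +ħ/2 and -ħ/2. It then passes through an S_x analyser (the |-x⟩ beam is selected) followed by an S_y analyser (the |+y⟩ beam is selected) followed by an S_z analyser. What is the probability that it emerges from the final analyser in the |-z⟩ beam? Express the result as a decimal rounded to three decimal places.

First analyser (S_x): P(|-x⟩) = |⟨-x|ψ⟩|² = 9/34.
After stage 1 the state is |-x⟩; P(|+y⟩) = |⟨+y|-x⟩|² = 1/2.
After stage 2 the state is |+y⟩; P(|-z⟩) = |⟨-z|+y⟩|² = 1/2.
Joint probability = 9/34 × 1/2 × 1/2 = 0.066.

0.066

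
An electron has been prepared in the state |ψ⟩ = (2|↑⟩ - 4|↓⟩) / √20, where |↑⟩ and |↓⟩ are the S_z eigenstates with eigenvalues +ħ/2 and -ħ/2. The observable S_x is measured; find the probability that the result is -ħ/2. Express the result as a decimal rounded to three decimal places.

|-x⟩ = (|↑⟩ - |↓⟩)/√2, so ⟨-x|ψ⟩ = (6) / (√2·√20).
P = |6|² / 40 = 36/40.

0.900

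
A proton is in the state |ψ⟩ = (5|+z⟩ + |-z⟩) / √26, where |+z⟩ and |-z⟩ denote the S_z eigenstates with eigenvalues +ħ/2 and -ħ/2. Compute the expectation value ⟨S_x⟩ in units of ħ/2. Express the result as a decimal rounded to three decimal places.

⟨σ_x⟩ = 2 Re(a* b)/(|a|²+|b|²) with a = 5, b = 1.
a* b = 5, so ⟨σ_x⟩ = 10/26.
⟨S_x⟩ = (ħ/2)·⟨σ_x⟩.

0.385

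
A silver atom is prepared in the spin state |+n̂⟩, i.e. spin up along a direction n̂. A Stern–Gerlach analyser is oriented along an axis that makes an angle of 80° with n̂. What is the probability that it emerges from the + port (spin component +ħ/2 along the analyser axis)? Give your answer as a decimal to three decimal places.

For spin-½, the probability of finding spin-up along an axis at angle θ to the initial spin direction is cos²(θ/2); spin-down is sin²(θ/2).
θ = 80°, so P = cos²(40°) ≈ 0.587.

0.587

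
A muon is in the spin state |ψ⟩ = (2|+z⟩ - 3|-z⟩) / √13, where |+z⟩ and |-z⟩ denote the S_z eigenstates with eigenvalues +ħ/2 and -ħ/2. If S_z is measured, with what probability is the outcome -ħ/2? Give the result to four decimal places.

The -ħ/2 outcome corresponds to |-z⟩. Its amplitude in |ψ⟩ is -3/√13.
P = |-3|² / 13 = 9/13.

0.6923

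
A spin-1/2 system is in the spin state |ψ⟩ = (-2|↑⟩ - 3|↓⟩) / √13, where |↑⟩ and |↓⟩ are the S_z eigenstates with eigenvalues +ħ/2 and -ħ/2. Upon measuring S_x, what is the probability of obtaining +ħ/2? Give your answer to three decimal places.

0.962

|+x⟩ = (|↑⟩ + |↓⟩)/√2, so ⟨+x|ψ⟩ = (-5) / (√2·√13).
P = |-5|² / 26 = 25/26.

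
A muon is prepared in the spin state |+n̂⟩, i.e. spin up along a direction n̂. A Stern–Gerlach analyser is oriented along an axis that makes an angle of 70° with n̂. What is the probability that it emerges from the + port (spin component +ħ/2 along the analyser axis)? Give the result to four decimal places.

0.6710

For spin-½, the probability of finding spin-up along an axis at angle θ to the initial spin direction is cos²(θ/2); spin-down is sin²(θ/2).
θ = 70°, so P = cos²(35°) ≈ 0.6710.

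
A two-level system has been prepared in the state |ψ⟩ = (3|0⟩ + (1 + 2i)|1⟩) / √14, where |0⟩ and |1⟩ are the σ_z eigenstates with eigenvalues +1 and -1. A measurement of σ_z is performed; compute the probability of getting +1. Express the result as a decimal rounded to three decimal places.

0.643

The +1 outcome corresponds to |0⟩. Its amplitude in |ψ⟩ is 3/√14.
P = |3|² / 14 = 9/14.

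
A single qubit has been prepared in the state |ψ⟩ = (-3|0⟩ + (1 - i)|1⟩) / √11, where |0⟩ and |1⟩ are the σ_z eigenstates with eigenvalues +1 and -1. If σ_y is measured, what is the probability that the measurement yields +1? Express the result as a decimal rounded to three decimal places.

0.773

|+y⟩ = (|0⟩ + i|1⟩)/√2, so ⟨+y|ψ⟩ = (-4 - i) / (√2·√11).
P = |-4 - i|² / 22 = 17/22.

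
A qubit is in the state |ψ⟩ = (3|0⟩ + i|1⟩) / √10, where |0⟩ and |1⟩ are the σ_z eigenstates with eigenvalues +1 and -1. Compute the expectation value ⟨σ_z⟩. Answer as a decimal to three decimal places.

0.800

⟨σ_z⟩ = |a|² - |b|² divided by |a|²+|b|², with a, b the |0⟩, |1⟩ amplitudes.
= (9 - 1)/10 = 8/10.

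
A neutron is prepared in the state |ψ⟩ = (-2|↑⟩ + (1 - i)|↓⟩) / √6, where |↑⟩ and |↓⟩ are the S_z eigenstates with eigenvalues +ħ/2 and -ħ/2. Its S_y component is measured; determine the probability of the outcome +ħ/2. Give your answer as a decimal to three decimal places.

|+y⟩ = (|↑⟩ + i|↓⟩)/√2, so ⟨+y|ψ⟩ = (-3 - i) / (√2·√6).
P = |-3 - i|² / 12 = 10/12.

0.833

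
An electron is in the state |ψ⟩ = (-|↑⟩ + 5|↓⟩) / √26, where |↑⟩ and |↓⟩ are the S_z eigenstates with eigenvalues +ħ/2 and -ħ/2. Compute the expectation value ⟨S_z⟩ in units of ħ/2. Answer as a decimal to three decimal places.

-0.923

⟨σ_z⟩ = |a|² - |b|² divided by |a|²+|b|², with a, b the |↑⟩, |↓⟩ amplitudes.
= (1 - 25)/26 = -24/26.
⟨S_z⟩ = (ħ/2)·⟨σ_z⟩.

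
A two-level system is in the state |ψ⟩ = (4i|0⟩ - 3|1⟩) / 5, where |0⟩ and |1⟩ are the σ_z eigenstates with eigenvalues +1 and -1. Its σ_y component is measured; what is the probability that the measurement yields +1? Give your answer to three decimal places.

|+y⟩ = (|0⟩ + i|1⟩)/√2, so ⟨+y|ψ⟩ = (7i) / (√2·5).
P = |7i|² / 50 = 49/50.

0.980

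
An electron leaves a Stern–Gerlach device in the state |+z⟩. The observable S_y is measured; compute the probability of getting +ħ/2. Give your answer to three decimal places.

0.500

In the S_z basis, |+z⟩ = |↑⟩ and |+y⟩ = (|↑⟩ + i|↓⟩)/√2.
|⟨+y|+z⟩|² = 1/2.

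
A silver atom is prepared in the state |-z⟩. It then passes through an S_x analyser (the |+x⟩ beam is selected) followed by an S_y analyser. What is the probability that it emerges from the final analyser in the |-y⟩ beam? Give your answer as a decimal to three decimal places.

First analyser (S_x): from |-z⟩, P(|+x⟩) = 1/2.
After stage 1 the state is |+x⟩; P(|-y⟩) = |⟨-y|+x⟩|² = 1/2.
Joint probability = 1/2 × 1/2 = 0.250.

0.250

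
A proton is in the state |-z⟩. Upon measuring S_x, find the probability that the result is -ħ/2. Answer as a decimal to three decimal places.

In the S_z basis, |-z⟩ = |↓⟩ and |-x⟩ = (|↑⟩ - |↓⟩)/√2.
|⟨-x|-z⟩|² = 1/2.

0.500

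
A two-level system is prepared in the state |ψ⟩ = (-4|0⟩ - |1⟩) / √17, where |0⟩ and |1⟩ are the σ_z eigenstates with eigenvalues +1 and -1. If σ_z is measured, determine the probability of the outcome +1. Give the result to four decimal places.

0.9412

The +1 outcome corresponds to |0⟩. Its amplitude in |ψ⟩ is -4/√17.
P = |-4|² / 17 = 16/17.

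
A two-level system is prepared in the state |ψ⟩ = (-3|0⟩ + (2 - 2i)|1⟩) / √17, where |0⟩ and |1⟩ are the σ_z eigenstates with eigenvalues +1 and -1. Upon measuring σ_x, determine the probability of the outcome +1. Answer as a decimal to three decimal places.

0.147

|+x⟩ = (|0⟩ + |1⟩)/√2, so ⟨+x|ψ⟩ = (-1 - 2i) / (√2·√17).
P = |-1 - 2i|² / 34 = 5/34.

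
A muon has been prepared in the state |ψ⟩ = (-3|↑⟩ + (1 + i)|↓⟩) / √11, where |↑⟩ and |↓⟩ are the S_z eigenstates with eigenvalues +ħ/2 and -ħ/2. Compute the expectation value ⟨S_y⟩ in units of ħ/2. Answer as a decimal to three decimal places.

-0.545

⟨σ_y⟩ = 2 Im(a* b)/(|a|²+|b|²) with a = -3, b = (1 + i).
a* b = (-3 - 3i), so ⟨σ_y⟩ = -6/11.
⟨S_y⟩ = (ħ/2)·⟨σ_y⟩.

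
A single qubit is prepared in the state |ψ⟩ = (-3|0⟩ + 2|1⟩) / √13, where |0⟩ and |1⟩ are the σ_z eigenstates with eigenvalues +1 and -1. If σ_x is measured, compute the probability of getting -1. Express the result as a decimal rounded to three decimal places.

|-x⟩ = (|0⟩ - |1⟩)/√2, so ⟨-x|ψ⟩ = (-5) / (√2·√13).
P = |-5|² / 26 = 25/26.

0.962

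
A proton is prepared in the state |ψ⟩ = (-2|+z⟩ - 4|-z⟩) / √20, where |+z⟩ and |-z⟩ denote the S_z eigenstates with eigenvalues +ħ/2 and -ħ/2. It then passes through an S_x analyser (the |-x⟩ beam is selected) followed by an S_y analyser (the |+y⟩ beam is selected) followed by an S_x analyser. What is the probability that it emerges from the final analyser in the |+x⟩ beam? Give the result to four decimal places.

First analyser (S_x): P(|-x⟩) = |⟨-x|ψ⟩|² = 4/40.
After stage 1 the state is |-x⟩; P(|+y⟩) = |⟨+y|-x⟩|² = 1/2.
After stage 2 the state is |+y⟩; P(|+x⟩) = |⟨+x|+y⟩|² = 1/2.
Joint probability = 4/40 × 1/2 × 1/2 = 0.0250.

0.0250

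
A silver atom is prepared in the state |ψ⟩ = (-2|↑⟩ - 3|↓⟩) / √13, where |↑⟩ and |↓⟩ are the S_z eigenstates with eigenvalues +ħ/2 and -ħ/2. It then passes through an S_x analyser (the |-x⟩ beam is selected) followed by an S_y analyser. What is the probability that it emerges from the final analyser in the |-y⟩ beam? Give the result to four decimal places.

0.0192

First analyser (S_x): P(|-x⟩) = |⟨-x|ψ⟩|² = 1/26.
After stage 1 the state is |-x⟩; P(|-y⟩) = |⟨-y|-x⟩|² = 1/2.
Joint probability = 1/26 × 1/2 = 0.0192.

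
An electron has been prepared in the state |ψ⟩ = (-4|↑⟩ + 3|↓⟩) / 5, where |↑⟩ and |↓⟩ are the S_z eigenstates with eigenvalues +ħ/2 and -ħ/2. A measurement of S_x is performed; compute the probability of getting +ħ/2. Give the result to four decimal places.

0.0200

|+x⟩ = (|↑⟩ + |↓⟩)/√2, so ⟨+x|ψ⟩ = (-1) / (√2·5).
P = |-1|² / 50 = 1/50.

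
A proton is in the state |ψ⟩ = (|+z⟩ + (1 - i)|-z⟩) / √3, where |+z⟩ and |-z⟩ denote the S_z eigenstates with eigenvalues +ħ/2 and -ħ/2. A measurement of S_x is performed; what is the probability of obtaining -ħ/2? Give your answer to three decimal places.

0.167

|-x⟩ = (|+z⟩ - |-z⟩)/√2, so ⟨-x|ψ⟩ = (i) / (√2·√3).
P = |i|² / 6 = 1/6.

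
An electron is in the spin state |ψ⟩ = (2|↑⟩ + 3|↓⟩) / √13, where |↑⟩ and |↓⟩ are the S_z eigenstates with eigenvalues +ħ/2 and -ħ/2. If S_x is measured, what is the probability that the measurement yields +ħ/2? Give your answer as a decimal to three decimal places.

|+x⟩ = (|↑⟩ + |↓⟩)/√2, so ⟨+x|ψ⟩ = (5) / (√2·√13).
P = |5|² / 26 = 25/26.

0.962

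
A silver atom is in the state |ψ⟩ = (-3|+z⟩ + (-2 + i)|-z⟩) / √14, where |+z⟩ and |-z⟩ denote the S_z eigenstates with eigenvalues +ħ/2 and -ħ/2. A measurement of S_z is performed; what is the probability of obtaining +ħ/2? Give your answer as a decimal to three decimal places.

0.643

The +ħ/2 outcome corresponds to |+z⟩. Its amplitude in |ψ⟩ is -3/√14.
P = |-3|² / 14 = 9/14.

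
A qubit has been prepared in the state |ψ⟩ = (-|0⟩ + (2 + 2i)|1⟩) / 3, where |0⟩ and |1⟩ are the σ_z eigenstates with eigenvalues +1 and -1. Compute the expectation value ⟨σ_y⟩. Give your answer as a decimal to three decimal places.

-0.444

⟨σ_y⟩ = 2 Im(a* b)/(|a|²+|b|²) with a = -1, b = (2 + 2i).
a* b = (-2 - 2i), so ⟨σ_y⟩ = -4/9.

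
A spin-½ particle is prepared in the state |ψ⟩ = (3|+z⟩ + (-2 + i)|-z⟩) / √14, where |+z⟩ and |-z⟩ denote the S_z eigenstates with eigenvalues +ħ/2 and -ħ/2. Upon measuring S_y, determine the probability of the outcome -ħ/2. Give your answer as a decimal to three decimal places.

0.286

|-y⟩ = (|+z⟩ - i|-z⟩)/√2, so ⟨-y|ψ⟩ = (2 - 2i) / (√2·√14).
P = |2 - 2i|² / 28 = 8/28.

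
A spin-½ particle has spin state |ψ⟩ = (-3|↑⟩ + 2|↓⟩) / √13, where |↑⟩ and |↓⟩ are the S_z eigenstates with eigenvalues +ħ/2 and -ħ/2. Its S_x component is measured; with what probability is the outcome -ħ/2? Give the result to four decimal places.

0.9615

|-x⟩ = (|↑⟩ - |↓⟩)/√2, so ⟨-x|ψ⟩ = (-5) / (√2·√13).
P = |-5|² / 26 = 25/26.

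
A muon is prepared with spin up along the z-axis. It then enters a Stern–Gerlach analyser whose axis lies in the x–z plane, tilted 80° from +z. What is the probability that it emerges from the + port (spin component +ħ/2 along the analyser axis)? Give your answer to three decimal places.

For spin-½, the probability of finding spin-up along an axis at angle θ to the initial spin direction is cos²(θ/2); spin-down is sin²(θ/2).
θ = 80°, so P = cos²(40°) ≈ 0.587.

0.587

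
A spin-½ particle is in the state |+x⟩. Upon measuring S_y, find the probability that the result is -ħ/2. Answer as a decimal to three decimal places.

0.500

In the S_z basis, |+x⟩ = (|+z⟩ + |-z⟩)/√2 and |-y⟩ = (|+z⟩ - i|-z⟩)/√2.
|⟨-y|+x⟩|² = 1/2.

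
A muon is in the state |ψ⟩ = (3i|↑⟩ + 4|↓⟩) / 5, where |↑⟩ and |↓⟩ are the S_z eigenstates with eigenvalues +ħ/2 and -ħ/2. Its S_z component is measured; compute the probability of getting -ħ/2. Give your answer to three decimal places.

The -ħ/2 outcome corresponds to |↓⟩. Its amplitude in |ψ⟩ is 4/5.
P = |4|² / 25 = 16/25.

0.640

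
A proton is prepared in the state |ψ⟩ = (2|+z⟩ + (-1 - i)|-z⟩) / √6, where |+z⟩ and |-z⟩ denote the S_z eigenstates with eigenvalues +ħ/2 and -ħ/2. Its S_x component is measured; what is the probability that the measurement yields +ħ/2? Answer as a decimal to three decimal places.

|+x⟩ = (|+z⟩ + |-z⟩)/√2, so ⟨+x|ψ⟩ = (1 - i) / (√2·√6).
P = |1 - i|² / 12 = 2/12.

0.167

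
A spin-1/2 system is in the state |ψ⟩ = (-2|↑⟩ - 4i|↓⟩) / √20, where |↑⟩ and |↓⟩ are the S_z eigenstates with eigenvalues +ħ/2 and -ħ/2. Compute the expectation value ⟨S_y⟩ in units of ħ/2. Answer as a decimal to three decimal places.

⟨σ_y⟩ = 2 Im(a* b)/(|a|²+|b|²) with a = -2, b = -4i.
a* b = 8i, so ⟨σ_y⟩ = 16/20.
⟨S_y⟩ = (ħ/2)·⟨σ_y⟩.

0.800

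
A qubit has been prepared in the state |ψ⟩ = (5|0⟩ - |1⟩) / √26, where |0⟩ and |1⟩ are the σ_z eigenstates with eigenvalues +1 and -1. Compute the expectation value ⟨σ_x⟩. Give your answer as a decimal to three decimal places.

-0.385

⟨σ_x⟩ = 2 Re(a* b)/(|a|²+|b|²) with a = 5, b = -1.
a* b = -5, so ⟨σ_x⟩ = -10/26.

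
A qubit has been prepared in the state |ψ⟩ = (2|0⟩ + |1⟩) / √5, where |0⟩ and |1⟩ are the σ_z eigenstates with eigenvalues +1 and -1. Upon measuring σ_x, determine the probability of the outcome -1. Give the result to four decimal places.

|-x⟩ = (|0⟩ - |1⟩)/√2, so ⟨-x|ψ⟩ = (1) / (√2·√5).
P = |1|² / 10 = 1/10.

0.1000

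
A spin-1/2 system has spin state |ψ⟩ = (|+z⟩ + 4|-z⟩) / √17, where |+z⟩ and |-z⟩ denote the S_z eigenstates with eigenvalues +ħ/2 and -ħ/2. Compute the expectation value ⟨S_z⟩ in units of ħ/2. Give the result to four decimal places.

⟨σ_z⟩ = |a|² - |b|² divided by |a|²+|b|², with a, b the |+z⟩, |-z⟩ amplitudes.
= (1 - 16)/17 = -15/17.
⟨S_z⟩ = (ħ/2)·⟨σ_z⟩.

-0.8824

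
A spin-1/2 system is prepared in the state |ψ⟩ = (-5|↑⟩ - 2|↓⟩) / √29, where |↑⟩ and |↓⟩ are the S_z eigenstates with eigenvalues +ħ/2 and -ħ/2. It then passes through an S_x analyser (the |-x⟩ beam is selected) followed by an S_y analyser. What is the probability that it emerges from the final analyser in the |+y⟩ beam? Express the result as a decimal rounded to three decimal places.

0.078

First analyser (S_x): P(|-x⟩) = |⟨-x|ψ⟩|² = 9/58.
After stage 1 the state is |-x⟩; P(|+y⟩) = |⟨+y|-x⟩|² = 1/2.
Joint probability = 9/58 × 1/2 = 0.078.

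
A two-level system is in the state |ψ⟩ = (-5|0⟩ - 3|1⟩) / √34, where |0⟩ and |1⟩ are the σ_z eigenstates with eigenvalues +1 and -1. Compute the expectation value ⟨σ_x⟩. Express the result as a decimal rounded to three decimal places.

⟨σ_x⟩ = 2 Re(a* b)/(|a|²+|b|²) with a = -5, b = -3.
a* b = 15, so ⟨σ_x⟩ = 30/34.

0.882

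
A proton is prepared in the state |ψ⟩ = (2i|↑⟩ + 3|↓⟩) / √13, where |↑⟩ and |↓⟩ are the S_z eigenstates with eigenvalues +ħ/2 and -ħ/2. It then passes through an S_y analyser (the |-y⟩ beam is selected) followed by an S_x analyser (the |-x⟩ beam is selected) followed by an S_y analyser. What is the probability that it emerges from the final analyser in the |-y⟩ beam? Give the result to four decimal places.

0.2404

First analyser (S_y): P(|-y⟩) = |⟨-y|ψ⟩|² = 25/26.
After stage 1 the state is |-y⟩; P(|-x⟩) = |⟨-x|-y⟩|² = 1/2.
After stage 2 the state is |-x⟩; P(|-y⟩) = |⟨-y|-x⟩|² = 1/2.
Joint probability = 25/26 × 1/2 × 1/2 = 0.2404.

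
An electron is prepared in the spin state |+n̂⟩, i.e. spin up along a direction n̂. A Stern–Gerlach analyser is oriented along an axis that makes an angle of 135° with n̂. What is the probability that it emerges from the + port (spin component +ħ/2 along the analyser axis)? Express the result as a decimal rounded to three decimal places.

0.146

For spin-½, the probability of finding spin-up along an axis at angle θ to the initial spin direction is cos²(θ/2); spin-down is sin²(θ/2).
θ = 135°, so P = cos²(67.5°) ≈ 0.146.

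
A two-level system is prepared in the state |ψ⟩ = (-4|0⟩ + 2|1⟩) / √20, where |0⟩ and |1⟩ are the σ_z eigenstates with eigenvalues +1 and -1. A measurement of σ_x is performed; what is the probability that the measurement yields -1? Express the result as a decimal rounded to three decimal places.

|-x⟩ = (|0⟩ - |1⟩)/√2, so ⟨-x|ψ⟩ = (-6) / (√2·√20).
P = |-6|² / 40 = 36/40.

0.900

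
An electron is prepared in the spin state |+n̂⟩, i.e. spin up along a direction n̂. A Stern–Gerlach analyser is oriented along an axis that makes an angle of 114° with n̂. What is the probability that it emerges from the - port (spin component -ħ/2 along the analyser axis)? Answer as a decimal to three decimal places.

0.703

For spin-½, the probability of finding spin-up along an axis at angle θ to the initial spin direction is cos²(θ/2); spin-down is sin²(θ/2).
θ = 114°, so P = sin²(57°) ≈ 0.703.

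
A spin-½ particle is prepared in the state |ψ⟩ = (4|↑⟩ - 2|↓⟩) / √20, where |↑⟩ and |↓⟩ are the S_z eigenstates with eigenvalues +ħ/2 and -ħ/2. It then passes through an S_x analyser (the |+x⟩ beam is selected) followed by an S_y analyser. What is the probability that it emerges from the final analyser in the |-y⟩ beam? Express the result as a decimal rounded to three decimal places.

0.050

First analyser (S_x): P(|+x⟩) = |⟨+x|ψ⟩|² = 4/40.
After stage 1 the state is |+x⟩; P(|-y⟩) = |⟨-y|+x⟩|² = 1/2.
Joint probability = 4/40 × 1/2 = 0.050.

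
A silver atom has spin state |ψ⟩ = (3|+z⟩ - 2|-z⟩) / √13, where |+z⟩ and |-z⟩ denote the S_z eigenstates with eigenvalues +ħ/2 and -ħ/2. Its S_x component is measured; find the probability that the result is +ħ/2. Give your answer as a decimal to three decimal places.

|+x⟩ = (|+z⟩ + |-z⟩)/√2, so ⟨+x|ψ⟩ = (1) / (√2·√13).
P = |1|² / 26 = 1/26.

0.038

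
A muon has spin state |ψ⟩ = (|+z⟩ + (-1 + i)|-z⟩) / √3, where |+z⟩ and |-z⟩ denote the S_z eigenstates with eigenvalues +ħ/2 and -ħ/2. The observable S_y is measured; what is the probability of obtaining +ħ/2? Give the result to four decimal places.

0.8333

|+y⟩ = (|+z⟩ + i|-z⟩)/√2, so ⟨+y|ψ⟩ = (2 + i) / (√2·√3).
P = |2 + i|² / 6 = 5/6.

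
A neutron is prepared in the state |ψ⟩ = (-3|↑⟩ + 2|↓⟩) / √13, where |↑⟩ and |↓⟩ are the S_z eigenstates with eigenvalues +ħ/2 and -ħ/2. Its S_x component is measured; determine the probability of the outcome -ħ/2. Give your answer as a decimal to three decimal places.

0.962

|-x⟩ = (|↑⟩ - |↓⟩)/√2, so ⟨-x|ψ⟩ = (-5) / (√2·√13).
P = |-5|² / 26 = 25/26.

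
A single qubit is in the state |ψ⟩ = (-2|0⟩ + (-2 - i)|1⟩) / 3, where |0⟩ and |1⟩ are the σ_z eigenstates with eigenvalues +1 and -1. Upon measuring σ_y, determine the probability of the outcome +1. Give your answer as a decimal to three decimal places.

|+y⟩ = (|0⟩ + i|1⟩)/√2, so ⟨+y|ψ⟩ = (-3 + 2i) / (√2·3).
P = |-3 + 2i|² / 18 = 13/18.

0.722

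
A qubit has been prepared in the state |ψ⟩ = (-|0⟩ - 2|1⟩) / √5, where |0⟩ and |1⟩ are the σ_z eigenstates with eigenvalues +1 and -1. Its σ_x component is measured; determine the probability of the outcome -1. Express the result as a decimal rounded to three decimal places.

0.100

|-x⟩ = (|0⟩ - |1⟩)/√2, so ⟨-x|ψ⟩ = (1) / (√2·√5).
P = |1|² / 10 = 1/10.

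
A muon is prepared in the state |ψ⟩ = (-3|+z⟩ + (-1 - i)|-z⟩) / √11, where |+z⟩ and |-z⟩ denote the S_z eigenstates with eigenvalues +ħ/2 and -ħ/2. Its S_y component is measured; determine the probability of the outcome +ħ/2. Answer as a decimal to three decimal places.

|+y⟩ = (|+z⟩ + i|-z⟩)/√2, so ⟨+y|ψ⟩ = (-4 + i) / (√2·√11).
P = |-4 + i|² / 22 = 17/22.

0.773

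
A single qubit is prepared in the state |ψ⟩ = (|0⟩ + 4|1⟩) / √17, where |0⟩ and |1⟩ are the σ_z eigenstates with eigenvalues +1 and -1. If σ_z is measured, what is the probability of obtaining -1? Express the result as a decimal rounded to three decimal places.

The -1 outcome corresponds to |1⟩. Its amplitude in |ψ⟩ is 4/√17.
P = |4|² / 17 = 16/17.

0.941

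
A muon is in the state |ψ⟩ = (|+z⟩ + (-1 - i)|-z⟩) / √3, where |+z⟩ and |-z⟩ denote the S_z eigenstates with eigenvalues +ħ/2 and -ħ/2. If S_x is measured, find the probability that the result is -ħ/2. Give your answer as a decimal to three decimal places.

|-x⟩ = (|+z⟩ - |-z⟩)/√2, so ⟨-x|ψ⟩ = (2 + i) / (√2·√3).
P = |2 + i|² / 6 = 5/6.

0.833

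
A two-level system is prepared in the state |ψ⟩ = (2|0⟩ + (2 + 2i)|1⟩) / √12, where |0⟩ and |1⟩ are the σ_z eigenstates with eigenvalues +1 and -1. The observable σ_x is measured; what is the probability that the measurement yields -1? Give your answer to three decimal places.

|-x⟩ = (|0⟩ - |1⟩)/√2, so ⟨-x|ψ⟩ = (-2i) / (√2·√12).
P = |-2i|² / 24 = 4/24.

0.167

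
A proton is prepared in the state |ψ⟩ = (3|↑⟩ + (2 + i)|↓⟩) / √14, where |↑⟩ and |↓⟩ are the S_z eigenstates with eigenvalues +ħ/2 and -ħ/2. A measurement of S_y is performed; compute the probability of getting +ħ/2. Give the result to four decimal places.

|+y⟩ = (|↑⟩ + i|↓⟩)/√2, so ⟨+y|ψ⟩ = (4 - 2i) / (√2·√14).
P = |4 - 2i|² / 28 = 20/28.

0.7143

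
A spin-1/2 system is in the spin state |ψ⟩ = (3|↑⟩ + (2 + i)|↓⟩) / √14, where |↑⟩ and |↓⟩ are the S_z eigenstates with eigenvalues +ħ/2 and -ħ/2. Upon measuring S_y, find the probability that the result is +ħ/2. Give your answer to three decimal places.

0.714

|+y⟩ = (|↑⟩ + i|↓⟩)/√2, so ⟨+y|ψ⟩ = (4 - 2i) / (√2·√14).
P = |4 - 2i|² / 28 = 20/28.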